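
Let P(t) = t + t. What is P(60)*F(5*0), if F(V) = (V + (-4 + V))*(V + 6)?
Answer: -2880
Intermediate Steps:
P(t) = 2*t
F(V) = (-4 + 2*V)*(6 + V)
P(60)*F(5*0) = (2*60)*(-24 + 2*(5*0)² + 8*(5*0)) = 120*(-24 + 2*0² + 8*0) = 120*(-24 + 2*0 + 0) = 120*(-24 + 0 + 0) = 120*(-24) = -2880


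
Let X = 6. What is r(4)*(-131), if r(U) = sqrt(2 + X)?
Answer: -262*sqrt(2) ≈ -370.52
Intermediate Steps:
r(U) = 2*sqrt(2) (r(U) = sqrt(2 + 6) = sqrt(8) = 2*sqrt(2))
r(4)*(-131) = (2*sqrt(2))*(-131) = -262*sqrt(2)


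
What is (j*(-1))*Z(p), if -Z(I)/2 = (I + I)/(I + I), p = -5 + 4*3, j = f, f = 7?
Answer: 14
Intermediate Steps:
j = 7
p = 7 (p = -5 + 12 = 7)
Z(I) = -2 (Z(I) = -2*(I + I)/(I + I) = -2*2*I/(2*I) = -2*2*I*1/(2*I) = -2*1 = -2)
(j*(-1))*Z(p) = (7*(-1))*(-2) = -7*(-2) = 14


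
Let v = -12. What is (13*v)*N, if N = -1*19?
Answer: 2964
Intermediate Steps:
N = -19
(13*v)*N = (13*(-12))*(-19) = -156*(-19) = 2964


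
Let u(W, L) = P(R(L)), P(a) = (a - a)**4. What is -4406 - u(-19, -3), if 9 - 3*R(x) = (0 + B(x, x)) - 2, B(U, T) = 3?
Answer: -4406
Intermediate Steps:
R(x) = 8/3 (R(x) = 3 - ((0 + 3) - 2)/3 = 3 - (3 - 2)/3 = 3 - 1/3*1 = 3 - 1/3 = 8/3)
P(a) = 0 (P(a) = 0**4 = 0)
u(W, L) = 0
-4406 - u(-19, -3) = -4406 - 1*0 = -4406 + 0 = -4406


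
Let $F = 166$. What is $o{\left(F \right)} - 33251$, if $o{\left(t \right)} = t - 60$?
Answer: $-33145$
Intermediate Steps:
$o{\left(t \right)} = -60 + t$
$o{\left(F \right)} - 33251 = \left(-60 + 166\right) - 33251 = 106 - 33251 = -33145$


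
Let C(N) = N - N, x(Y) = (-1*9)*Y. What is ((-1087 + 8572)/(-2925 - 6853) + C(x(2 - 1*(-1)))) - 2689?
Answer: -26300527/9778 ≈ -2689.8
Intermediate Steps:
x(Y) = -9*Y
C(N) = 0
((-1087 + 8572)/(-2925 - 6853) + C(x(2 - 1*(-1)))) - 2689 = ((-1087 + 8572)/(-2925 - 6853) + 0) - 2689 = (7485/(-9778) + 0) - 2689 = (7485*(-1/9778) + 0) - 2689 = (-7485/9778 + 0) - 2689 = -7485/9778 - 2689 = -26300527/9778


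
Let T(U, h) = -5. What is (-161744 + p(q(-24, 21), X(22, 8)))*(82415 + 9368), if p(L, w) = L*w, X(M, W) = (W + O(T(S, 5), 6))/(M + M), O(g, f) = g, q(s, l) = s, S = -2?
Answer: -163300497166/11 ≈ -1.4845e+10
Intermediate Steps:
X(M, W) = (-5 + W)/(2*M) (X(M, W) = (W - 5)/(M + M) = (-5 + W)/((2*M)) = (-5 + W)*(1/(2*M)) = (-5 + W)/(2*M))
(-161744 + p(q(-24, 21), X(22, 8)))*(82415 + 9368) = (-161744 - 12*(-5 + 8)/22)*(82415 + 9368) = (-161744 - 12*3/22)*91783 = (-161744 - 24*3/44)*91783 = (-161744 - 18/11)*91783 = -1779202/11*91783 = -163300497166/11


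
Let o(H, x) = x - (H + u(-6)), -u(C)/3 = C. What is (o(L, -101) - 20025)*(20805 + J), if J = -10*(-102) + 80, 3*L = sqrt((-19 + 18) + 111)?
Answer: -441254320 - 21905*sqrt(110)/3 ≈ -4.4133e+8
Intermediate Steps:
u(C) = -3*C
L = sqrt(110)/3 (L = sqrt((-19 + 18) + 111)/3 = sqrt(-1 + 111)/3 = sqrt(110)/3 ≈ 3.4960)
o(H, x) = -18 + x - H (o(H, x) = x - (H - 3*(-6)) = x - (H + 18) = x - (18 + H) = x + (-18 - H) = -18 + x - H)
J = 1100 (J = 1020 + 80 = 1100)
(o(L, -101) - 20025)*(20805 + J) = ((-18 - 101 - sqrt(110)/3) - 20025)*(20805 + 1100) = ((-18 - 101 - sqrt(110)/3) - 20025)*21905 = ((-119 - sqrt(110)/3) - 20025)*21905 = (-20144 - sqrt(110)/3)*21905 = -441254320 - 21905*sqrt(110)/3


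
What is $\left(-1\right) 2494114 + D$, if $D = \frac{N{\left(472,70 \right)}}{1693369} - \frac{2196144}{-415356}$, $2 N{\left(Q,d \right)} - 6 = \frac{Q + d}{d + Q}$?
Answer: $- \frac{292372298865211769}{117225162394} \approx -2.4941 \cdot 10^{6}$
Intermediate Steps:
$N{\left(Q,d \right)} = \frac{7}{2}$ ($N{\left(Q,d \right)} = 3 + \frac{\left(Q + d\right) \frac{1}{d + Q}}{2} = 3 + \frac{\left(Q + d\right) \frac{1}{Q + d}}{2} = 3 + \frac{1}{2} \cdot 1 = 3 + \frac{1}{2} = \frac{7}{2}$)
$D = \frac{619813937147}{117225162394}$ ($D = \frac{7}{2 \cdot 1693369} - \frac{2196144}{-415356} = \frac{7}{2} \cdot \frac{1}{1693369} - - \frac{183012}{34613} = \frac{7}{3386738} + \frac{183012}{34613} = \frac{619813937147}{117225162394} \approx 5.2874$)
$\left(-1\right) 2494114 + D = \left(-1\right) 2494114 + \frac{619813937147}{117225162394} = -2494114 + \frac{619813937147}{117225162394} = - \frac{292372298865211769}{117225162394}$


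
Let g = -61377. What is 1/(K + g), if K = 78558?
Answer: 1/17181 ≈ 5.8204e-5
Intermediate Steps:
1/(K + g) = 1/(78558 - 61377) = 1/17181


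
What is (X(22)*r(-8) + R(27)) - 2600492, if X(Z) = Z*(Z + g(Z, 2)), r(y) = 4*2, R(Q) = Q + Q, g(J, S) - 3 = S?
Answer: -2595686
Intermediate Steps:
g(J, S) = 3 + S
R(Q) = 2*Q
r(y) = 8
X(Z) = Z*(5 + Z) (X(Z) = Z*(Z + (3 + 2)) = Z*(Z + 5) = Z*(5 + Z))
(X(22)*r(-8) + R(27)) - 2600492 = ((22*(5 + 22))*8 + 2*27) - 2600492 = ((22*27)*8 + 54) - 2600492 = (594*8 + 54) - 2600492 = (4752 + 54) - 2600492 = 4806 - 2600492 = -2595686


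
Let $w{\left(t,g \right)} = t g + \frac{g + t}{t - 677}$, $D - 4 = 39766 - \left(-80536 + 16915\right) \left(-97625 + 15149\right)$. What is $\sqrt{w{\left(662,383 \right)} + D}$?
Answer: $\frac{i \sqrt{47222211147}}{3} \approx 72436.0 i$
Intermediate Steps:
$D = -5247165826$ ($D = 4 + \left(39766 - \left(-80536 + 16915\right) \left(-97625 + 15149\right)\right) = 4 + \left(39766 - \left(-63621\right) \left(-82476\right)\right) = 4 + \left(39766 - 5247205596\right) = 4 - 5247165830 = -5247165826$)
$w{\left(t,g \right)} = g t + \frac{g + t}{-677 + t}$
$\sqrt{w{\left(662,383 \right)} + D} = \sqrt{\frac{383 + 662 + 383 \cdot 662^{2} - 259291 \cdot 662}{-677 + 662} - 5247165826} = \sqrt{\frac{383 + 662 + 383 \cdot 438244 - 171650642}{-15} - 5247165826} = \sqrt{- \frac{383 + 662 + 167847452 - 171650642}{15} - 5247165826} = \sqrt{\left(- \frac{1}{15}\right) \left(-3802145\right) - 5247165826} = \sqrt{\frac{760429}{3} - 5247165826} = \sqrt{- \frac{15740737049}{3}} = \frac{i \sqrt{47222211147}}{3}$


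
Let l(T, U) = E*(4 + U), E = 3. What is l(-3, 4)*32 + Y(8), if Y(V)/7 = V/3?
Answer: 2360/3 ≈ 786.67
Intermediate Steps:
l(T, U) = 12 + 3*U (l(T, U) = 3*(4 + U) = 12 + 3*U)
Y(V) = 7*V/3 (Y(V) = 7*(V/3) = 7*V/3)
l(-3, 4)*32 + Y(8) = (12 + 3*4)*32 + (7/3)*8 = (12 + 12)*32 + 56/3 = 24*32 + 56/3 = 768 + 56/3 = 2360/3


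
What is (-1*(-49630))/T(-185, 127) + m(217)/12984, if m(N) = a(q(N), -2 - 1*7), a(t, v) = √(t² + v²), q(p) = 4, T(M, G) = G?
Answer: 49630/127 + √97/12984 ≈ 390.79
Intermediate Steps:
m(N) = √97 (m(N) = √(4² + (-2 - 1*7)²) = √(16 + (-2 - 7)²) = √(16 + (-9)²) = √(16 + 81) = √97)
(-1*(-49630))/T(-185, 127) + m(217)/12984 = -1*(-49630)/127 + √97/12984 = 49630*(1/127) + √97*(1/12984) = 49630/127 + √97/12984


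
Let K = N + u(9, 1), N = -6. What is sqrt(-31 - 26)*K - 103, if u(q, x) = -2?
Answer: -103 - 8*I*sqrt(57) ≈ -103.0 - 60.399*I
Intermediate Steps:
K = -8 (K = -6 - 2 = -8)
sqrt(-31 - 26)*K - 103 = sqrt(-31 - 26)*(-8) - 103 = sqrt(-57)*(-8) - 103 = (I*sqrt(57))*(-8) - 103 = -8*I*sqrt(57) - 103 = -103 - 8*I*sqrt(57)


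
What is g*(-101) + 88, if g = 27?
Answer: -2639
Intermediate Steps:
g*(-101) + 88 = 27*(-101) + 88 = -2727 + 88 = -2639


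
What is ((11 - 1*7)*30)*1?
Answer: 120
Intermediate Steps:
((11 - 1*7)*30)*1 = ((11 - 7)*30)*1 = (4*30)*1 = 120*1 = 120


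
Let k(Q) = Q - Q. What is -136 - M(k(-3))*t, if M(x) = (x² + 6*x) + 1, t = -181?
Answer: 45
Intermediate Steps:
k(Q) = 0
M(x) = 1 + x² + 6*x
-136 - M(k(-3))*t = -136 - (1 + 0² + 6*0)*(-181) = -136 - (1 + 0 + 0)*(-181) = -136 - (-181) = -136 - 1*(-181) = -136 + 181 = 45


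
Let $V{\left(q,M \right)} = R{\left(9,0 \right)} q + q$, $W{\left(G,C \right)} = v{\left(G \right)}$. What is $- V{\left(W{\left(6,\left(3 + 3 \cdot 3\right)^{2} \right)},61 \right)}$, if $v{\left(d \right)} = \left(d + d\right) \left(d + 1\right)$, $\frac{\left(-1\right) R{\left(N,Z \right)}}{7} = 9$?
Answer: $5208$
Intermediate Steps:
$R{\left(N,Z \right)} = -63$ ($R{\left(N,Z \right)} = \left(-7\right) 9 = -63$)
$v{\left(d \right)} = 2 d \left(1 + d\right)$
$W{\left(G,C \right)} = 2 G \left(1 + G\right)$
$V{\left(q,M \right)} = - 62 q$ ($V{\left(q,M \right)} = - 63 q + q = - 62 q$)
$- V{\left(W{\left(6,\left(3 + 3 \cdot 3\right)^{2} \right)},61 \right)} = - \left(-62\right) 2 \cdot 6 \left(1 + 6\right) = - \left(-62\right) 2 \cdot 6 \cdot 7 = - \left(-62\right) 84 = \left(-1\right) \left(-5208\right) = 5208$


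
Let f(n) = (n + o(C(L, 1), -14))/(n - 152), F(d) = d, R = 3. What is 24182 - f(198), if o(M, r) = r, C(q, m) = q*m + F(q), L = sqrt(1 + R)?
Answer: 24178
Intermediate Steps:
L = 2 (L = sqrt(1 + 3) = sqrt(4) = 2)
C(q, m) = q + m*q (C(q, m) = q*m + q = m*q + q = q + m*q)
f(n) = (-14 + n)/(-152 + n) (f(n) = (n - 14)/(n - 152) = (-14 + n)/(-152 + n))
24182 - f(198) = 24182 - (-14 + 198)/(-152 + 198) = 24182 - 184/46 = 24182 - 1*4 = 24182 - 4 = 24178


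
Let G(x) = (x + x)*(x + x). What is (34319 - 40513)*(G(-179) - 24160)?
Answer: -644200776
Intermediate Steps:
G(x) = 4*x² (G(x) = (2*x)*(2*x) = 4*x²)
(34319 - 40513)*(G(-179) - 24160) = (34319 - 40513)*(4*(-179)² - 24160) = -6194*(4*32041 - 24160) = -6194*(128164 - 24160) = -6194*104004 = -644200776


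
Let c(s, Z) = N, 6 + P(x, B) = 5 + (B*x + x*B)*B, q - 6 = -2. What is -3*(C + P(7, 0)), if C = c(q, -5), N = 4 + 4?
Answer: -21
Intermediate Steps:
q = 4 (q = 6 - 2 = 4)
P(x, B) = -1 + 2*x*B² (P(x, B) = -6 + (5 + (B*x + x*B)*B) = -6 + (5 + (B*x + B*x)*B) = -6 + (5 + (2*B*x)*B) = -6 + (5 + 2*x*B²) = -1 + 2*x*B²)
N = 8
c(s, Z) = 8
C = 8
-3*(C + P(7, 0)) = -3*(8 + (-1 + 2*7*0²)) = -3*(8 + (-1 + 2*7*0)) = -3*(8 + (-1 + 0)) = -3*(8 - 1) = -3*7 = -21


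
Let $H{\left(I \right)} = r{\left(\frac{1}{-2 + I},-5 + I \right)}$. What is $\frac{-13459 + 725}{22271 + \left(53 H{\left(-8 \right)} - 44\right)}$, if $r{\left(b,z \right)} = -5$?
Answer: $- \frac{6367}{10981} \approx -0.57982$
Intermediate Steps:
$H{\left(I \right)} = -5$
$\frac{-13459 + 725}{22271 + \left(53 H{\left(-8 \right)} - 44\right)} = \frac{-13459 + 725}{22271 + \left(53 \left(-5\right) - 44\right)} = - \frac{12734}{22271 - 309} = - \frac{12734}{21962} = \left(-12734\right) \frac{1}{21962} = - \frac{6367}{10981}$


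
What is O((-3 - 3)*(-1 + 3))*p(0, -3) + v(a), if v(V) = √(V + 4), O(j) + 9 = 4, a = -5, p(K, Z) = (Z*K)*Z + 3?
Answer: -15 + I ≈ -15.0 + 1.0*I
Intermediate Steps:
p(K, Z) = 3 + K*Z² (p(K, Z) = (K*Z)*Z + 3 = K*Z² + 3 = 3 + K*Z²)
O(j) = -5 (O(j) = -9 + 4 = -5)
v(V) = √(4 + V)
O((-3 - 3)*(-1 + 3))*p(0, -3) + v(a) = -5*(3 + 0*(-3)²) + √(4 - 5) = -5*(3 + 0*9) + √(-1) = -5*(3 + 0) + I = -5*3 + I = -15 + I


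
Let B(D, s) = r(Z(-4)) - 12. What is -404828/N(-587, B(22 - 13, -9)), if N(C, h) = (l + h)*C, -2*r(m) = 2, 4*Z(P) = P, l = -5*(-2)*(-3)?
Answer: -404828/25241 ≈ -16.039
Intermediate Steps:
l = -30 (l = 10*(-3) = -30)
Z(P) = P/4
r(m) = -1 (r(m) = -½*2 = -1)
B(D, s) = -13 (B(D, s) = -1 - 12 = -13)
N(C, h) = C*(-30 + h) (N(C, h) = (-30 + h)*C = C*(-30 + h))
-404828/N(-587, B(22 - 13, -9)) = -404828*(-1/(587*(-30 - 13))) = -404828/((-587*(-43))) = -404828/25241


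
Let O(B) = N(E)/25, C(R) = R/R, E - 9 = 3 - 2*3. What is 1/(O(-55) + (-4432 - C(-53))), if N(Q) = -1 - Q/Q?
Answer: -25/110827 ≈ -0.00022558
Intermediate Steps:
E = 6 (E = 9 + (3 - 2*3) = 9 + (3 - 6) = 9 - 3 = 6)
N(Q) = -2 (N(Q) = -1 - 1*1 = -1 - 1 = -2)
C(R) = 1
O(B) = -2/25
1/(O(-55) + (-4432 - C(-53))) = 1/(-2/25 + (-4432 - 1*1)) = 1/(-2/25 + (-4432 - 1)) = 1/(-2/25 - 4433) = 1/(-110827/25) = -25/110827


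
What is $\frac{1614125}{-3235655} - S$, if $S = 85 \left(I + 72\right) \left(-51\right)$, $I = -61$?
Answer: $\frac{30858118910}{647131} \approx 47685.0$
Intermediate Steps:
$S = -47685$ ($S = 85 \left(-61 + 72\right) \left(-51\right) = 85 \cdot 11 \left(-51\right) = 935 \left(-51\right) = -47685$)
$\frac{1614125}{-3235655} - S = \frac{1614125}{-3235655} - -47685 = 1614125 \left(- \frac{1}{3235655}\right) + 47685 = - \frac{322825}{647131} + 47685 = \frac{30858118910}{647131}$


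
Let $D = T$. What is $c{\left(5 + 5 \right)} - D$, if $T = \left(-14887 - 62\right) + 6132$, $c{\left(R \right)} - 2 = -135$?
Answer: $8684$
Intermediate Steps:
$c{\left(R \right)} = -133$ ($c{\left(R \right)} = 2 - 135 = -133$)
$T = -8817$ ($T = \left(-14887 - 62\right) + 6132 = -14949 + 6132 = -8817$)
$D = -8817$
$c{\left(5 + 5 \right)} - D = -133 - -8817 = -133 + 8817 = 8684$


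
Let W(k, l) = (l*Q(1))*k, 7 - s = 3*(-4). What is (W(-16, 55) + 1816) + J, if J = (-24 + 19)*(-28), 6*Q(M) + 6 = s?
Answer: 148/3 ≈ 49.333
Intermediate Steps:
s = 19 (s = 7 - 3*(-4) = 7 - 1*(-12) = 7 + 12 = 19)
Q(M) = 13/6 (Q(M) = -1 + (⅙)*19 = -1 + 19/6 = 13/6)
J = 140 (J = -5*(-28) = 140)
W(k, l) = 13*k*l/6 (W(k, l) = (l*(13/6))*k = (13*l/6)*k = 13*k*l/6)
(W(-16, 55) + 1816) + J = ((13/6)*(-16)*55 + 1816) + 140 = (-5720/3 + 1816) + 140 = -272/3 + 140 = 148/3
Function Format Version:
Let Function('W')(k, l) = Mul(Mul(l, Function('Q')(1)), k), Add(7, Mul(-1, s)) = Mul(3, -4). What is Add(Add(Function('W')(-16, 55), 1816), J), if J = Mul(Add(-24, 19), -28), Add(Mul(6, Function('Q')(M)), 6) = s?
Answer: Rational(148, 3) ≈ 49.333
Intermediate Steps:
s = 19 (s = Add(7, Mul(-1, Mul(3, -4))) = Add(7, Mul(-1, -12)) = Add(7, 12) = 19)
Function('Q')(M) = Rational(13, 6) (Function('Q')(M) = Add(-1, Mul(Rational(1, 6), 19)) = Add(-1, Rational(19, 6)) = Rational(13, 6))
J = 140 (J = Mul(-5, -28) = 140)
Function('W')(k, l) = Mul(Rational(13, 6), k, l) (Function('W')(k, l) = Mul(Mul(l, Rational(13, 6)), k) = Mul(Mul(Rational(13, 6), l), k) = Mul(Rational(13, 6), k, l))
Add(Add(Function('W')(-16, 55), 1816), J) = Add(Add(Mul(Rational(13, 6), -16, 55), 1816), 140) = Add(Add(Rational(-5720, 3), 1816), 140) = Add(Rational(-272, 3), 140) = Rational(148, 3)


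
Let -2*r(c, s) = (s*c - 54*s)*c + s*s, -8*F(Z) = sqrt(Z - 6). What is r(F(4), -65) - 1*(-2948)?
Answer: 53407/64 + 1755*I*sqrt(2)/8 ≈ 834.48 + 310.24*I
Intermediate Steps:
F(Z) = -sqrt(-6 + Z)/8 (F(Z) = -sqrt(Z - 6)/8 = -sqrt(-6 + Z)/8)
r(c, s) = -s**2/2 - c*(-54*s + c*s)/2 (r(c, s) = -((s*c - 54*s)*c + s*s)/2 = -((c*s - 54*s)*c + s**2)/2 = -((-54*s + c*s)*c + s**2)/2 = -(c*(-54*s + c*s) + s**2)/2 = -(s**2 + c*(-54*s + c*s))/2 = -s**2/2 - c*(-54*s + c*s)/2)
r(F(4), -65) - 1*(-2948) = (1/2)*(-65)*(-1*(-65) - (-sqrt(-6 + 4)/8)**2 + 54*(-sqrt(-6 + 4)/8)) - 1*(-2948) = (1/2)*(-65)*(65 - (-I*sqrt(2)/8)**2 + 54*(-I*sqrt(2)/8)) + 2948 = (1/2)*(-65)*(65 - 1*(-1/32) - 27*I*sqrt(2)/4) + 2948 = (1/2)*(-65)*(65 + 1/32 - 27*I*sqrt(2)/4) + 2948 = (1/2)*(-65)*(2081/32 - 27*I*sqrt(2)/4) + 2948 = (-135265/64 + 1755*I*sqrt(2)/8) + 2948 = 53407/64 + 1755*I*sqrt(2)/8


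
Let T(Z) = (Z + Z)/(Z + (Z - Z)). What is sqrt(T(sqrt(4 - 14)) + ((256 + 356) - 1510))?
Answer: 8*I*sqrt(14) ≈ 29.933*I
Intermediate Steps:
T(Z) = 2 (T(Z) = (2*Z)/(Z + 0) = (2*Z)/Z = 2)
sqrt(T(sqrt(4 - 14)) + ((256 + 356) - 1510)) = sqrt(2 + ((256 + 356) - 1510)) = sqrt(2 + (612 - 1510)) = sqrt(2 - 898) = sqrt(-896) = 8*I*sqrt(14)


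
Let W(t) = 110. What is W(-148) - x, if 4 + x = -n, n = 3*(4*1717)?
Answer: 20718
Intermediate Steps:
n = 20604 (n = 3*6868 = 20604)
x = -20608 (x = -4 - 1*20604 = -4 - 20604 = -20608)
W(-148) - x = 110 - 1*(-20608) = 110 + 20608 = 20718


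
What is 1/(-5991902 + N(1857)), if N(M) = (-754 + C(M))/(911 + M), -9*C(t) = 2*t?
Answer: -2076/12439189427 ≈ -1.6689e-7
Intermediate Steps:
C(t) = -2*t/9
N(M) = (-754 - 2*M/9)/(911 + M)
1/(-5991902 + N(1857)) = 1/(-5991902 + 2*(-3393 - 1*1857)/(9*(911 + 1857))) = 1/(-5991902 + (2/9)*(-3393 - 1857)/2768) = 1/(-5991902 + (2/9)*(1/2768)*(-5250)) = 1/(-5991902 - 875/2076) = 1/(-12439189427/2076) = -2076/12439189427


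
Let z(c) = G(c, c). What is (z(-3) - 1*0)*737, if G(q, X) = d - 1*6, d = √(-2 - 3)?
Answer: -4422 + 737*I*√5 ≈ -4422.0 + 1648.0*I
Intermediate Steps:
d = I*√5 (d = √(-5) = I*√5 ≈ 2.2361*I)
G(q, X) = -6 + I*√5 (G(q, X) = I*√5 - 1*6 = I*√5 - 6 = -6 + I*√5)
z(c) = -6 + I*√5
(z(-3) - 1*0)*737 = ((-6 + I*√5) - 1*0)*737 = ((-6 + I*√5) + 0)*737 = (-6 + I*√5)*737 = -4422 + 737*I*√5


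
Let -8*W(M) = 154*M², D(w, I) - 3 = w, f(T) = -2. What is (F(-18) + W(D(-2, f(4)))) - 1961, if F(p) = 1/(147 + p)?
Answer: -1021805/516 ≈ -1980.2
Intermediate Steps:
D(w, I) = 3 + w
W(M) = -77*M²/4
(F(-18) + W(D(-2, f(4)))) - 1961 = (1/(147 - 18) - 77*(3 - 2)²/4) - 1961 = (1/129 - 77/4*1²) - 1961 = (1/129 - 77/4*1) - 1961 = (1/129 - 77/4) - 1961 = -9929/516 - 1961 = -1021805/516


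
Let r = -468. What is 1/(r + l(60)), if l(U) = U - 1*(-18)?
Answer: -1/390 ≈ -0.0025641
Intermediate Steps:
l(U) = 18 + U (l(U) = U + 18 = 18 + U)
1/(r + l(60)) = 1/(-468 + (18 + 60)) = 1/(-468 + 78) = 1/(-390) = -1/390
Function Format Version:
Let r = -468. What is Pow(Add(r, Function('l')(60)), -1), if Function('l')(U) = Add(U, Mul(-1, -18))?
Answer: Rational(-1, 390) ≈ -0.0025641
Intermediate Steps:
Function('l')(U) = Add(18, U) (Function('l')(U) = Add(U, 18) = Add(18, U))
Pow(Add(r, Function('l')(60)), -1) = Pow(Add(-468, Add(18, 60)), -1) = Pow(Add(-468, 78), -1) = Pow(-390, -1) = Rational(-1, 390)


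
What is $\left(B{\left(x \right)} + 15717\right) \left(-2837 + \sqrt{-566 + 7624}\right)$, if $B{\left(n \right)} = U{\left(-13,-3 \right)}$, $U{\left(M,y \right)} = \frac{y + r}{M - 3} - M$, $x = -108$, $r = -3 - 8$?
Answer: $- \frac{357027939}{8} + \frac{125847 \sqrt{7058}}{8} \approx -4.3307 \cdot 10^{7}$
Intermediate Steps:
$r = -11$ ($r = -3 - 8 = -11$)
$U{\left(M,y \right)} = - M + \frac{-11 + y}{-3 + M}$ ($U{\left(M,y \right)} = \frac{y - 11}{M - 3} - M = \frac{-11 + y}{-3 + M} - M = - M + \frac{-11 + y}{-3 + M}$)
$B{\left(n \right)} = \frac{111}{8}$ ($B{\left(n \right)} = \frac{-11 - 3 - \left(-13\right)^{2} + 3 \left(-13\right)}{-3 - 13} = \frac{-11 - 3 - 169 - 39}{-16} = - \frac{-11 - 3 - 169 - 39}{16} = \left(- \frac{1}{16}\right) \left(-222\right) = \frac{111}{8}$)
$\left(B{\left(x \right)} + 15717\right) \left(-2837 + \sqrt{-566 + 7624}\right) = \left(\frac{111}{8} + 15717\right) \left(-2837 + \sqrt{-566 + 7624}\right) = \frac{125847 \left(-2837 + \sqrt{7058}\right)}{8} = - \frac{357027939}{8} + \frac{125847 \sqrt{7058}}{8}$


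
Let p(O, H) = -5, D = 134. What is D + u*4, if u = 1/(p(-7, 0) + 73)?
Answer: 2279/17 ≈ 134.06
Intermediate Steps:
u = 1/68 (u = 1/(-5 + 73) = 1/68 ≈ 0.014706)
D + u*4 = 134 + (1/68)*4 = 134 + 1/17 = 2279/17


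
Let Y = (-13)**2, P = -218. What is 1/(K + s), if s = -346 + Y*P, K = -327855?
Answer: -1/365043 ≈ -2.7394e-6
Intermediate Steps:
Y = 169
s = -37188 (s = -346 + 169*(-218) = -346 - 36842 = -37188)
1/(K + s) = 1/(-327855 - 37188) = 1/(-365043) = -1/365043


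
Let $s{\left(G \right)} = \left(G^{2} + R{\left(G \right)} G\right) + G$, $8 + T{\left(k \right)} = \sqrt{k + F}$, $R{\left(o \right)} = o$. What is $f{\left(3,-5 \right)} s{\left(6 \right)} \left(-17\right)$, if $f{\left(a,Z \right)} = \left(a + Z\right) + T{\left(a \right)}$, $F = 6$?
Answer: $9282$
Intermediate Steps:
$T{\left(k \right)} = -8 + \sqrt{6 + k}$ ($T{\left(k \right)} = -8 + \sqrt{k + 6} = -8 + \sqrt{6 + k}$)
$s{\left(G \right)} = G + 2 G^{2}$ ($s{\left(G \right)} = \left(G^{2} + G G\right) + G = \left(G^{2} + G^{2}\right) + G = 2 G^{2} + G = G + 2 G^{2}$)
$f{\left(a,Z \right)} = -8 + Z + a + \sqrt{6 + a}$ ($f{\left(a,Z \right)} = \left(a + Z\right) + \left(-8 + \sqrt{6 + a}\right) = \left(Z + a\right) + \left(-8 + \sqrt{6 + a}\right) = -8 + Z + a + \sqrt{6 + a}$)
$f{\left(3,-5 \right)} s{\left(6 \right)} \left(-17\right) = \left(-8 - 5 + 3 + \sqrt{6 + 3}\right) 6 \left(1 + 2 \cdot 6\right) \left(-17\right) = \left(-8 - 5 + 3 + \sqrt{9}\right) 6 \left(1 + 12\right) \left(-17\right) = \left(-8 - 5 + 3 + 3\right) 6 \cdot 13 \left(-17\right) = \left(-7\right) 78 \left(-17\right) = \left(-546\right) \left(-17\right) = 9282$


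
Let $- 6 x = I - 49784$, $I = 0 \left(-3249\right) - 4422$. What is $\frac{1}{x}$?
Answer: $\frac{3}{27103} \approx 0.00011069$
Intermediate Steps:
$I = -4422$ ($I = 0 - 4422 = -4422$)
$x = \frac{27103}{3}$ ($x = - \frac{-4422 - 49784}{6} = \left(- \frac{1}{6}\right) \left(-54206\right) = \frac{27103}{3} \approx 9034.3$)
$\frac{1}{x} = \frac{1}{\frac{27103}{3}} = \frac{3}{27103}$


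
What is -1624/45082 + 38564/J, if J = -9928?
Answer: -219333165/55946762 ≈ -3.9204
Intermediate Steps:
-1624/45082 + 38564/J = -1624/45082 + 38564/(-9928) = -1624*1/45082 + 38564*(-1/9928) = -812/22541 - 9641/2482 = -219333165/55946762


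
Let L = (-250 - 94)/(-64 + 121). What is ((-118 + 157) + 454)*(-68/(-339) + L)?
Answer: -18526940/6441 ≈ -2876.4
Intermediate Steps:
L = -344/57 ≈ -6.0351
((-118 + 157) + 454)*(-68/(-339) + L) = ((-118 + 157) + 454)*(-68/(-339) - 344/57) = (39 + 454)*(-68*(-1/339) - 344/57) = 493*(68/339 - 344/57) = 493*(-37580/6441) = -18526940/6441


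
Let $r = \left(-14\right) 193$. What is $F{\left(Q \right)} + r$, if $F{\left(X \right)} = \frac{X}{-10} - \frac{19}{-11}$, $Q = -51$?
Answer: $- \frac{296469}{110} \approx -2695.2$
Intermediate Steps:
$r = -2702$
$F{\left(X \right)} = \frac{19}{11} - \frac{X}{10}$ ($F{\left(X \right)} = X \left(- \frac{1}{10}\right) - - \frac{19}{11} = - \frac{X}{10} + \frac{19}{11} = \frac{19}{11} - \frac{X}{10}$)
$F{\left(Q \right)} + r = \left(\frac{19}{11} - - \frac{51}{10}\right) - 2702 = \left(\frac{19}{11} + \frac{51}{10}\right) - 2702 = \frac{751}{110} - 2702 = - \frac{296469}{110}$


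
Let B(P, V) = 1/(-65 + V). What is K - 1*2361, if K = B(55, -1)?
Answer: -155827/66 ≈ -2361.0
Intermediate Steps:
K = -1/66 (K = 1/(-65 - 1) = 1/(-66) = -1/66 ≈ -0.015152)
K - 1*2361 = -1/66 - 1*2361 = -1/66 - 2361 = -155827/66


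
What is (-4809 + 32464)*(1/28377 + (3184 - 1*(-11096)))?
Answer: 11206457579455/28377 ≈ 3.9491e+8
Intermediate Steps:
(-4809 + 32464)*(1/28377 + (3184 - 1*(-11096))) = 27655*(1/28377 + (3184 + 11096)) = 27655*(1/28377 + 14280) = 27655*(405223561/28377) = 11206457579455/28377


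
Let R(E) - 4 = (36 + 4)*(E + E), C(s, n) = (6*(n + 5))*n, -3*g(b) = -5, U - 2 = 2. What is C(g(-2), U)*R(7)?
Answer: 121824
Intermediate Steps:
U = 4 (U = 2 + 2 = 4)
g(b) = 5/3 (g(b) = -⅓*(-5) = 5/3)
C(s, n) = n*(30 + 6*n) (C(s, n) = (6*(5 + n))*n = (30 + 6*n)*n = n*(30 + 6*n))
R(E) = 4 + 80*E (R(E) = 4 + (36 + 4)*(E + E) = 4 + 40*(2*E) = 4 + 80*E)
C(g(-2), U)*R(7) = (6*4*(5 + 4))*(4 + 80*7) = (6*4*9)*(4 + 560) = 216*564 = 121824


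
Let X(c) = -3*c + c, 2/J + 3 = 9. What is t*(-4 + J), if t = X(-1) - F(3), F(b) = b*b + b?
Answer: 110/3 ≈ 36.667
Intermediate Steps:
J = ⅓ (J = 2/(-3 + 9) = 2/6 = 2*(⅙) = ⅓ ≈ 0.33333)
F(b) = b + b² (F(b) = b² + b = b + b²)
X(c) = -2*c
t = -10 (t = -2*(-1) - 3*(1 + 3) = 2 - 3*4 = 2 - 1*12 = 2 - 12 = -10)
t*(-4 + J) = -10*(-4 + ⅓) = -10*(-11/3) = 110/3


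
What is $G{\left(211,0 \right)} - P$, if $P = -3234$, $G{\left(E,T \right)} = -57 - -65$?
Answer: $3242$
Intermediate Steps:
$G{\left(E,T \right)} = 8$ ($G{\left(E,T \right)} = -57 + 65 = 8$)
$G{\left(211,0 \right)} - P = 8 - -3234 = 8 + 3234 = 3242$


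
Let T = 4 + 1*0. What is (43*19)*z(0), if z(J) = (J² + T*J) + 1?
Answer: 817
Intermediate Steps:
T = 4 (T = 4 + 0 = 4)
z(J) = 1 + J² + 4*J (z(J) = (J² + 4*J) + 1 = 1 + J² + 4*J)
(43*19)*z(0) = (43*19)*(1 + 0² + 4*0) = 817*(1 + 0 + 0) = 817*1 = 817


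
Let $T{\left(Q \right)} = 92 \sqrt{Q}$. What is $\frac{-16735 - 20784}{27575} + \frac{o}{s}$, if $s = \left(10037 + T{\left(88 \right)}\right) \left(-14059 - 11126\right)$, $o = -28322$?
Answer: $- \frac{18896098113622301}{13889046505662675} - \frac{226576 \sqrt{22}}{109496208015} \approx -1.3605$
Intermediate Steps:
$s = -252781845 - 4634040 \sqrt{22}$ ($s = \left(10037 + 92 \sqrt{88}\right) \left(-14059 - 11126\right) = \left(10037 + 92 \cdot 2 \sqrt{22}\right) \left(-25185\right) = \left(10037 + 184 \sqrt{22}\right) \left(-25185\right) = -252781845 - 4634040 \sqrt{22} \approx -2.7452 \cdot 10^{8}$)
$\frac{-16735 - 20784}{27575} + \frac{o}{s} = \frac{-16735 - 20784}{27575} - \frac{28322}{-252781845 - 4634040 \sqrt{22}} = \left(-16735 - 20784\right) \frac{1}{27575} - \frac{28322}{-252781845 - 4634040 \sqrt{22}} = \left(-37519\right) \frac{1}{27575} - \frac{28322}{-252781845 - 4634040 \sqrt{22}} = - \frac{37519}{27575} - \frac{28322}{-252781845 - 4634040 \sqrt{22}}$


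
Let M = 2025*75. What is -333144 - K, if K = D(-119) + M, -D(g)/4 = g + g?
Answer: -485971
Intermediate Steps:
D(g) = -8*g (D(g) = -4*(g + g) = -8*g)
M = 151875
K = 152827 (K = -8*(-119) + 151875 = 952 + 151875 = 152827)
-333144 - K = -333144 - 1*152827 = -333144 - 152827 = -485971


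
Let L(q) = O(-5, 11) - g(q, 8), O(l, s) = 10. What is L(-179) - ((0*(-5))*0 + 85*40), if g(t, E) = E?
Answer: -3398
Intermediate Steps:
L(q) = 2 (L(q) = 10 - 1*8 = 10 - 8 = 2)
L(-179) - ((0*(-5))*0 + 85*40) = 2 - ((0*(-5))*0 + 85*40) = 2 - (0*0 + 3400) = 2 - (0 + 3400) = 2 - 1*3400 = 2 - 3400 = -3398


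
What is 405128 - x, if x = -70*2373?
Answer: 571238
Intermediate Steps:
x = -166110
405128 - x = 405128 - 1*(-166110) = 405128 + 166110 = 571238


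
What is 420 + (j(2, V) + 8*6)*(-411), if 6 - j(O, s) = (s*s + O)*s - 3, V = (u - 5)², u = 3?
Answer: 6585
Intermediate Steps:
V = 4 (V = (3 - 5)² = (-2)² = 4)
j(O, s) = 9 - s*(O + s²) (j(O, s) = 6 - ((s*s + O)*s - 3) = 6 - ((s² + O)*s - 3) = 6 - ((O + s²)*s - 3) = 6 - (s*(O + s²) - 3) = 6 - (-3 + s*(O + s²)) = 6 + (3 - s*(O + s²)) = 9 - s*(O + s²))
420 + (j(2, V) + 8*6)*(-411) = 420 + ((9 - 1*4³ - 1*2*4) + 8*6)*(-411) = 420 + ((9 - 1*64 - 8) + 48)*(-411) = 420 + ((9 - 64 - 8) + 48)*(-411) = 420 + (-63 + 48)*(-411) = 420 - 15*(-411) = 420 + 6165 = 6585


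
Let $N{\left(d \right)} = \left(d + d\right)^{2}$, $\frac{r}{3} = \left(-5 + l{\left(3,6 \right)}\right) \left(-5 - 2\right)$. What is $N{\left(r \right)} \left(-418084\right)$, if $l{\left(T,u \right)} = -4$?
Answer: $-59737514256$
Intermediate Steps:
$r = 189$ ($r = 3 \left(-5 - 4\right) \left(-5 - 2\right) = 3 \left(\left(-9\right) \left(-7\right)\right) = 3 \cdot 63 = 189$)
$N{\left(d \right)} = 4 d^{2}$ ($N{\left(d \right)} = \left(2 d\right)^{2} = 4 d^{2}$)
$N{\left(r \right)} \left(-418084\right) = 4 \cdot 189^{2} \left(-418084\right) = 4 \cdot 35721 \left(-418084\right) = 142884 \left(-418084\right) = -59737514256$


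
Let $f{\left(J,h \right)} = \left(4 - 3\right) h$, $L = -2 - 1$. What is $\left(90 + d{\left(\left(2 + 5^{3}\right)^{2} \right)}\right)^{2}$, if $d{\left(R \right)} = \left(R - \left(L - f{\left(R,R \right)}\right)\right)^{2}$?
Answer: $1083206795189828521$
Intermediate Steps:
$L = -3$
$f{\left(J,h \right)} = h$ ($f{\left(J,h \right)} = 1 h = h$)
$d{\left(R \right)} = \left(3 + 2 R\right)^{2}$ ($d{\left(R \right)} = \left(R + \left(R - -3\right)\right)^{2} = \left(R + \left(R + 3\right)\right)^{2} = \left(R + \left(3 + R\right)\right)^{2} = \left(3 + 2 R\right)^{2}$)
$\left(90 + d{\left(\left(2 + 5^{3}\right)^{2} \right)}\right)^{2} = \left(90 + \left(3 + 2 \left(2 + 5^{3}\right)^{2}\right)^{2}\right)^{2} = \left(90 + \left(3 + 2 \left(2 + 125\right)^{2}\right)^{2}\right)^{2} = \left(90 + \left(3 + 2 \cdot 127^{2}\right)^{2}\right)^{2} = \left(90 + \left(3 + 2 \cdot 16129\right)^{2}\right)^{2} = \left(90 + \left(3 + 32258\right)^{2}\right)^{2} = \left(90 + 32261^{2}\right)^{2} = \left(90 + 1040772121\right)^{2} = 1040772211^{2} = 1083206795189828521$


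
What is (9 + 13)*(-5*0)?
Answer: 0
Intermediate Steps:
(9 + 13)*(-5*0) = 22*0 = 0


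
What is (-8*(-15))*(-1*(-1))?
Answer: 120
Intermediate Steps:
(-8*(-15))*(-1*(-1)) = 120*1 = 120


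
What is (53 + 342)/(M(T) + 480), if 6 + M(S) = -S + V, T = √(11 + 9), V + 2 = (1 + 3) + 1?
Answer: 188415/227509 + 790*√5/227509 ≈ 0.83593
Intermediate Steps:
V = 3 (V = -2 + ((1 + 3) + 1) = -2 + (4 + 1) = -2 + 5 = 3)
T = 2*√5 (T = √20 = 2*√5 ≈ 4.4721)
M(S) = -3 - S (M(S) = -6 + (-S + 3) = -6 + (3 - S) = -3 - S)
(53 + 342)/(M(T) + 480) = (53 + 342)/((-3 - 2*√5) + 480) = 395/((-3 - 2*√5) + 480) = 395/(477 - 2*√5)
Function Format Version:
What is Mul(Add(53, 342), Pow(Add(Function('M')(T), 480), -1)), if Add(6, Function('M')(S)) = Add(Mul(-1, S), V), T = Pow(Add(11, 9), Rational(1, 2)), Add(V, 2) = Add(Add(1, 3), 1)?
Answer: Add(Rational(188415, 227509), Mul(Rational(790, 227509), Pow(5, Rational(1, 2)))) ≈ 0.83593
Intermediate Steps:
V = 3 (V = Add(-2, Add(Add(1, 3), 1)) = Add(-2, Add(4, 1)) = Add(-2, 5) = 3)
T = Mul(2, Pow(5, Rational(1, 2))) (T = Pow(20, Rational(1, 2)) = Mul(2, Pow(5, Rational(1, 2))) ≈ 4.4721)
Function('M')(S) = Add(-3, Mul(-1, S)) (Function('M')(S) = Add(-6, Add(Mul(-1, S), 3)) = Add(-6, Add(3, Mul(-1, S))) = Add(-3, Mul(-1, S)))
Mul(Add(53, 342), Pow(Add(Function('M')(T), 480), -1)) = Mul(Add(53, 342), Pow(Add(Add(-3, Mul(-1, Mul(2, Pow(5, Rational(1, 2))))), 480), -1)) = Mul(395, Pow(Add(Add(-3, Mul(-2, Pow(5, Rational(1, 2)))), 480), -1)) = Mul(395, Pow(Add(477, Mul(-2, Pow(5, Rational(1, 2)))), -1))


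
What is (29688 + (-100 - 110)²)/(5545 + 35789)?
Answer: 12298/6889 ≈ 1.7852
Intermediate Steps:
(29688 + (-100 - 110)²)/(5545 + 35789) = (29688 + (-210)²)/41334 = (29688 + 44100)*(1/41334) = 73788*(1/41334) = 12298/6889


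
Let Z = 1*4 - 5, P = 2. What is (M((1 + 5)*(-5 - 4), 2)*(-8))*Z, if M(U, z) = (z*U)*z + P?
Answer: -1712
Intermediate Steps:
Z = -1 (Z = 4 - 5 = -1)
M(U, z) = 2 + U*z² (M(U, z) = (z*U)*z + 2 = (U*z)*z + 2 = U*z² + 2 = 2 + U*z²)
(M((1 + 5)*(-5 - 4), 2)*(-8))*Z = ((2 + ((1 + 5)*(-5 - 4))*2²)*(-8))*(-1) = ((2 + (6*(-9))*4)*(-8))*(-1) = ((2 - 54*4)*(-8))*(-1) = ((2 - 216)*(-8))*(-1) = -214*(-8)*(-1) = 1712*(-1) = -1712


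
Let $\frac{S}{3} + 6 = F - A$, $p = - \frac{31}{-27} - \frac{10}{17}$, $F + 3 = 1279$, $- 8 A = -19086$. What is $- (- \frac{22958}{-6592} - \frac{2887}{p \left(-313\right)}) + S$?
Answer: $- \frac{892759248983}{265133536} \approx -3367.2$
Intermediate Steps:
$A = \frac{9543}{4}$ ($A = \left(- \frac{1}{8}\right) \left(-19086\right) = \frac{9543}{4} \approx 2385.8$)
$F = 1276$ ($F = -3 + 1279 = 1276$)
$p = \frac{257}{459}$ ($p = \left(-31\right) \left(- \frac{1}{27}\right) - \frac{10}{17} = \frac{31}{27} - \frac{10}{17} = \frac{257}{459} \approx 0.55991$)
$S = - \frac{13389}{4}$ ($S = -18 + 3 \left(1276 - \frac{9543}{4}\right) = -18 + 3 \left(- \frac{4439}{4}\right) = -18 - \frac{13317}{4} = - \frac{13389}{4} \approx -3347.3$)
$- (- \frac{22958}{-6592} - \frac{2887}{p \left(-313\right)}) + S = - (- \frac{22958}{-6592} - \frac{2887}{\frac{257}{459} \left(-313\right)}) - \frac{13389}{4} = - (\left(-22958\right) \left(- \frac{1}{6592}\right) - \frac{2887}{- \frac{80441}{459}}) - \frac{13389}{4} = - (\frac{11479}{3296} - - \frac{1325133}{80441}) - \frac{13389}{4} = - (\frac{11479}{3296} + \frac{1325133}{80441}) - \frac{13389}{4} = \left(-1\right) \frac{5291020607}{265133536} - \frac{13389}{4} = - \frac{5291020607}{265133536} - \frac{13389}{4} = - \frac{892759248983}{265133536}$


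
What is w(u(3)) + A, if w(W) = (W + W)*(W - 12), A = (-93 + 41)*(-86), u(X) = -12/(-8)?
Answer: 8881/2 ≈ 4440.5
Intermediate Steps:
u(X) = 3/2 (u(X) = -12*(-⅛) = 3/2)
A = 4472 (A = -52*(-86) = 4472)
w(W) = 2*W*(-12 + W) (w(W) = (2*W)*(-12 + W) = 2*W*(-12 + W))
w(u(3)) + A = 2*(3/2)*(-12 + 3/2) + 4472 = 2*(3/2)*(-21/2) + 4472 = -63/2 + 4472 = 8881/2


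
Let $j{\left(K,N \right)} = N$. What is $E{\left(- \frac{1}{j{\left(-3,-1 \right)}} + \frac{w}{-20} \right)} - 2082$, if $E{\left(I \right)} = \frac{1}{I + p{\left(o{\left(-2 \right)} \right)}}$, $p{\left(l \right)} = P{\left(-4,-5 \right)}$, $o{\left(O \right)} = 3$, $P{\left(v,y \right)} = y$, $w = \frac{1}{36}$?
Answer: $- \frac{5998962}{2881} \approx -2082.3$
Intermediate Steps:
$w = \frac{1}{36} \approx 0.027778$
$p{\left(l \right)} = -5$
$E{\left(I \right)} = \frac{1}{-5 + I}$ ($E{\left(I \right)} = \frac{1}{I - 5} = \frac{1}{-5 + I}$)
$E{\left(- \frac{1}{j{\left(-3,-1 \right)}} + \frac{w}{-20} \right)} - 2082 = \frac{1}{-5 + \left(- \frac{1}{-1} + \frac{1}{36 \left(-20\right)}\right)} - 2082 = \frac{1}{-5 + \left(\left(-1\right) \left(-1\right) + \frac{1}{36} \left(- \frac{1}{20}\right)\right)} - 2082 = \frac{1}{-5 + \left(1 - \frac{1}{720}\right)} - 2082 = \frac{1}{-5 + \frac{719}{720}} - 2082 = \frac{1}{- \frac{2881}{720}} - 2082 = - \frac{720}{2881} - 2082 = - \frac{5998962}{2881}$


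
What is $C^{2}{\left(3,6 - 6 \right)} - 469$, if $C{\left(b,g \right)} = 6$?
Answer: $-433$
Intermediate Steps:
$C^{2}{\left(3,6 - 6 \right)} - 469 = 6^{2} - 469 = 36 - 469 = -433$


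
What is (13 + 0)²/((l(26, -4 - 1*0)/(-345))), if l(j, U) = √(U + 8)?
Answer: -58305/2 ≈ -29153.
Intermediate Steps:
l(j, U) = √(8 + U)
(13 + 0)²/((l(26, -4 - 1*0)/(-345))) = (13 + 0)²/((√(8 + (-4 - 1*0))/(-345))) = 13²/((√(8 + (-4 + 0))*(-1/345))) = 169/((√(8 - 4)*(-1/345))) = 169/((√4*(-1/345))) = 169/((2*(-1/345))) = 169/(-2/345) = 169*(-345/2) = -58305/2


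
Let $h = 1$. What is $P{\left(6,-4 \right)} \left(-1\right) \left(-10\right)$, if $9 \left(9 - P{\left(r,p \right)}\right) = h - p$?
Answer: $\frac{760}{9} \approx 84.444$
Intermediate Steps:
$P{\left(r,p \right)} = \frac{80}{9} + \frac{p}{9}$ ($P{\left(r,p \right)} = 9 - \frac{1 - p}{9} = 9 + \left(- \frac{1}{9} + \frac{p}{9}\right) = \frac{80}{9} + \frac{p}{9}$)
$P{\left(6,-4 \right)} \left(-1\right) \left(-10\right) = \left(\frac{80}{9} + \frac{1}{9} \left(-4\right)\right) \left(-1\right) \left(-10\right) = \left(\frac{80}{9} - \frac{4}{9}\right) \left(-1\right) \left(-10\right) = \frac{76}{9} \left(-1\right) \left(-10\right) = \left(- \frac{76}{9}\right) \left(-10\right) = \frac{760}{9}$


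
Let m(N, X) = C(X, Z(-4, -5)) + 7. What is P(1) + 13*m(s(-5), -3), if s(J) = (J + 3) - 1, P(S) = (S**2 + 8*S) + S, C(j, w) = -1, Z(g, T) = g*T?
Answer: 88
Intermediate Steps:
Z(g, T) = T*g
P(S) = S**2 + 9*S
s(J) = 2 + J (s(J) = (3 + J) - 1 = 2 + J)
m(N, X) = 6 (m(N, X) = -1 + 7 = 6)
P(1) + 13*m(s(-5), -3) = 1*(9 + 1) + 13*6 = 1*10 + 78 = 10 + 78 = 88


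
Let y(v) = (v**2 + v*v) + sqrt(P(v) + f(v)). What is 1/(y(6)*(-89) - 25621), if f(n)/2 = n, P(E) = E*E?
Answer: -32029/1025476633 + 356*sqrt(3)/1025476633 ≈ -3.0632e-5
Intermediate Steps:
P(E) = E**2
f(n) = 2*n
y(v) = sqrt(v**2 + 2*v) + 2*v**2 (y(v) = (v**2 + v*v) + sqrt(v**2 + 2*v) = (v**2 + v**2) + sqrt(v**2 + 2*v) = 2*v**2 + sqrt(v**2 + 2*v) = sqrt(v**2 + 2*v) + 2*v**2)
1/(y(6)*(-89) - 25621) = 1/((sqrt(6*(2 + 6)) + 2*6**2)*(-89) - 25621) = 1/((sqrt(6*8) + 2*36)*(-89) - 25621) = 1/((sqrt(48) + 72)*(-89) - 25621) = 1/((4*sqrt(3) + 72)*(-89) - 25621) = 1/((72 + 4*sqrt(3))*(-89) - 25621) = 1/((-6408 - 356*sqrt(3)) - 25621) = 1/(-32029 - 356*sqrt(3))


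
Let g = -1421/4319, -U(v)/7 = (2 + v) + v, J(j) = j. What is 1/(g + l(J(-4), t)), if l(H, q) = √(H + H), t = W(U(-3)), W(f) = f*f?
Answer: -125251/3086721 - 761378*I*√2/3086721 ≈ -0.040577 - 0.34883*I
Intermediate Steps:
U(v) = -14 - 14*v (U(v) = -7*((2 + v) + v) = -7*(2 + 2*v) = -14 - 14*v)
g = -203/617 (g = -1421*1/4319 = -203/617 ≈ -0.32901)
W(f) = f²
t = 784 (t = (-14 - 14*(-3))² = (-14 + 42)² = 28² = 784)
l(H, q) = √2*√H (l(H, q) = √(2*H) = √2*√H)
1/(g + l(J(-4), t)) = 1/(-203/617 + √2*√(-4)) = 1/(-203/617 + √2*(2*I)) = 1/(-203/617 + 2*I*√2)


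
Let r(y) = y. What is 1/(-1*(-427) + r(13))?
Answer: 1/440 ≈ 0.0022727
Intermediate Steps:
1/(-1*(-427) + r(13)) = 1/(-1*(-427) + 13) = 1/(427 + 13) = 1/440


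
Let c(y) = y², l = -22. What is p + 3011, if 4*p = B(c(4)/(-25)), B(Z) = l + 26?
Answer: 3012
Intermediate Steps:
B(Z) = 4 (B(Z) = -22 + 26 = 4)
p = 1 (p = (¼)*4 = 1)
p + 3011 = 1 + 3011 = 3012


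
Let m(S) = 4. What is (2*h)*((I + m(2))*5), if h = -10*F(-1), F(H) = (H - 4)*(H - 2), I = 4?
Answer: -12000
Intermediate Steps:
F(H) = (-4 + H)*(-2 + H)
h = -150 (h = -10*(8 + (-1)**2 - 6*(-1)) = -10*(8 + 1 + 6) = -10*15 = -150)
(2*h)*((I + m(2))*5) = (2*(-150))*((4 + 4)*5) = -2400*5 = -300*40 = -12000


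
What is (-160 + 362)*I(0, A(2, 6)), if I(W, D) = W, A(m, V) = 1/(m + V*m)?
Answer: 0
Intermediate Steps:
(-160 + 362)*I(0, A(2, 6)) = (-160 + 362)*0 = 202*0 = 0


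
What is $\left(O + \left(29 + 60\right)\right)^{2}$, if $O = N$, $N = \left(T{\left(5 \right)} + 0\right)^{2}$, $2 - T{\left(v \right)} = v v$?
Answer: $381924$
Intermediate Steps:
$T{\left(v \right)} = 2 - v^{2}$ ($T{\left(v \right)} = 2 - v v = 2 - v^{2}$)
$N = 529$ ($N = \left(\left(2 - 5^{2}\right) + 0\right)^{2} = \left(\left(2 - 25\right) + 0\right)^{2} = \left(-23 + 0\right)^{2} = \left(-23\right)^{2} = 529$)
$O = 529$
$\left(O + \left(29 + 60\right)\right)^{2} = \left(529 + \left(29 + 60\right)\right)^{2} = \left(529 + 89\right)^{2} = 618^{2} = 381924$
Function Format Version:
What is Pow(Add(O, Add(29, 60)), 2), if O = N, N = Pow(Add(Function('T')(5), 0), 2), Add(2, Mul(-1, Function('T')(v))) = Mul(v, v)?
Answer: 381924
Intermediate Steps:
Function('T')(v) = Add(2, Mul(-1, Pow(v, 2))) (Function('T')(v) = Add(2, Mul(-1, Mul(v, v))) = Add(2, Mul(-1, Pow(v, 2))))
N = 529 (N = Pow(Add(Add(2, Mul(-1, Pow(5, 2))), 0), 2) = Pow(Add(Add(2, Mul(-1, 25)), 0), 2) = Pow(Add(Add(2, -25), 0), 2) = Pow(Add(-23, 0), 2) = Pow(-23, 2) = 529)
O = 529
Pow(Add(O, Add(29, 60)), 2) = Pow(Add(529, Add(29, 60)), 2) = Pow(Add(529, 89), 2) = Pow(618, 2) = 381924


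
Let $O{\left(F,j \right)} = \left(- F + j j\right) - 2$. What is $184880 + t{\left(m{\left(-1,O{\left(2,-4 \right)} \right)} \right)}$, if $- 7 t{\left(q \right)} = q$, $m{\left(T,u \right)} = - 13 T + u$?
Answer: $\frac{1294135}{7} \approx 1.8488 \cdot 10^{5}$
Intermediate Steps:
$O{\left(F,j \right)} = -2 + j^{2} - F$ ($O{\left(F,j \right)} = \left(- F + j^{2}\right) - 2 = \left(j^{2} - F\right) - 2 = -2 + j^{2} - F$)
$m{\left(T,u \right)} = u - 13 T$
$t{\left(q \right)} = - \frac{q}{7}$
$184880 + t{\left(m{\left(-1,O{\left(2,-4 \right)} \right)} \right)} = 184880 - \frac{\left(-2 + \left(-4\right)^{2} - 2\right) - -13}{7} = 184880 - \frac{\left(-2 + 16 - 2\right) + 13}{7} = 184880 - \frac{12 + 13}{7} = 184880 - \frac{25}{7} = \frac{1294135}{7}$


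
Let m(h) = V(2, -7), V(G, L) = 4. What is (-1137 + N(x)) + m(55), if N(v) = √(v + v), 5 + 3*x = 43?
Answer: -1133 + 2*√57/3 ≈ -1128.0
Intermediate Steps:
x = 38/3 (x = -5/3 + (⅓)*43 = -5/3 + 43/3 = 38/3 ≈ 12.667)
N(v) = √2*√v (N(v) = √(2*v) = √2*√v)
m(h) = 4
(-1137 + N(x)) + m(55) = (-1137 + √2*√(38/3)) + 4 = (-1137 + √2*(√114/3)) + 4 = (-1137 + 2*√57/3) + 4 = -1133 + 2*√57/3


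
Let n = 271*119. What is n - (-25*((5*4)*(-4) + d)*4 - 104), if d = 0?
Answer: 24353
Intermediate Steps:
n = 32249
n - (-25*((5*4)*(-4) + d)*4 - 104) = 32249 - (-25*((5*4)*(-4) + 0)*4 - 104) = 32249 - (-25*(20*(-4) + 0)*4 - 104) = 32249 - (-25*(-80 + 0)*4 - 104) = 32249 - (-(-2000)*4 - 104) = 32249 - (-25*(-320) - 104) = 32249 - (8000 - 104) = 32249 - 1*7896 = 32249 - 7896 = 24353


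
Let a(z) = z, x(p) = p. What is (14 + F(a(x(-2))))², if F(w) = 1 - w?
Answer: 289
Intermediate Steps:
(14 + F(a(x(-2))))² = (14 + (1 - 1*(-2)))² = (14 + (1 + 2))² = (14 + 3)² = 17² = 289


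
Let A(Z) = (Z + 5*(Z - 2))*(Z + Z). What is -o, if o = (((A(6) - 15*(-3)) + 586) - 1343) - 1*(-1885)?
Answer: -1485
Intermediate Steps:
A(Z) = 2*Z*(-10 + 6*Z) (A(Z) = (Z + 5*(-2 + Z))*(2*Z) = (Z + (-10 + 5*Z))*(2*Z) = (-10 + 6*Z)*(2*Z) = 2*Z*(-10 + 6*Z))
o = 1485 (o = (((4*6*(-5 + 3*6) - 15*(-3)) + 586) - 1343) - 1*(-1885) = (((4*6*(-5 + 18) + 45) + 586) - 1343) + 1885 = (((4*6*13 + 45) + 586) - 1343) + 1885 = (((312 + 45) + 586) - 1343) + 1885 = ((357 + 586) - 1343) + 1885 = (943 - 1343) + 1885 = -400 + 1885 = 1485)
-o = -1*1485 = -1485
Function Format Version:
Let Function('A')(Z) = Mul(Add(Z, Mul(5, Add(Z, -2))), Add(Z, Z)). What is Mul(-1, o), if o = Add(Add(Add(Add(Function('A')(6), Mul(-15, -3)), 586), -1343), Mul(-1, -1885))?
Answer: -1485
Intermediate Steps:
Function('A')(Z) = Mul(2, Z, Add(-10, Mul(6, Z))) (Function('A')(Z) = Mul(Add(Z, Mul(5, Add(-2, Z))), Mul(2, Z)) = Mul(Add(Z, Add(-10, Mul(5, Z))), Mul(2, Z)) = Mul(Add(-10, Mul(6, Z)), Mul(2, Z)) = Mul(2, Z, Add(-10, Mul(6, Z))))
o = 1485 (o = Add(Add(Add(Add(Mul(4, 6, Add(-5, Mul(3, 6))), Mul(-15, -3)), 586), -1343), Mul(-1, -1885)) = Add(Add(Add(Add(Mul(4, 6, Add(-5, 18)), 45), 586), -1343), 1885) = Add(Add(Add(Add(Mul(4, 6, 13), 45), 586), -1343), 1885) = Add(Add(Add(Add(312, 45), 586), -1343), 1885) = Add(Add(Add(357, 586), -1343), 1885) = Add(Add(943, -1343), 1885) = Add(-400, 1885) = 1485)
Mul(-1, o) = Mul(-1, 1485) = -1485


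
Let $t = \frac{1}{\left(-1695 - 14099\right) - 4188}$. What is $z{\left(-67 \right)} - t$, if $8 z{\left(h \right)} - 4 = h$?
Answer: $- \frac{629429}{79928} \approx -7.8749$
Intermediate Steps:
$z{\left(h \right)} = \frac{1}{2} + \frac{h}{8}$
$t = - \frac{1}{19982}$ ($t = \frac{1}{\left(-1695 - 14099\right) - 4188} = \frac{1}{-15794 - 4188} = \frac{1}{-19982} = - \frac{1}{19982} \approx -5.0045 \cdot 10^{-5}$)
$z{\left(-67 \right)} - t = \left(\frac{1}{2} + \frac{1}{8} \left(-67\right)\right) - - \frac{1}{19982} = \left(\frac{1}{2} - \frac{67}{8}\right) + \frac{1}{19982} = - \frac{63}{8} + \frac{1}{19982} = - \frac{629429}{79928}$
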